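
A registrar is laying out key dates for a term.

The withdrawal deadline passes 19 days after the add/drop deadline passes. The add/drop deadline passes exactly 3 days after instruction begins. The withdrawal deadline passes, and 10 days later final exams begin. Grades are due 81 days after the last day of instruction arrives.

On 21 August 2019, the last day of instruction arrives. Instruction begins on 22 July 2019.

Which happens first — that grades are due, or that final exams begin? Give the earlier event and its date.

The last day of instruction arrives: Aug 21, 2019.
Grades are due: Aug 21, 2019 + 81 days = Nov 10, 2019.
Instruction begins: Jul 22, 2019.
The add/drop deadline passes: Jul 22, 2019 + 3 days = Jul 25, 2019.
The withdrawal deadline passes: Jul 25, 2019 + 19 days = Aug 13, 2019.
Final exams begin: Aug 13, 2019 + 10 days = Aug 23, 2019.
Comparing: grades are due on Nov 10, 2019 vs final exams begin on Aug 23, 2019. Earlier: final exams begin.

Final exams begin — 23 August 2019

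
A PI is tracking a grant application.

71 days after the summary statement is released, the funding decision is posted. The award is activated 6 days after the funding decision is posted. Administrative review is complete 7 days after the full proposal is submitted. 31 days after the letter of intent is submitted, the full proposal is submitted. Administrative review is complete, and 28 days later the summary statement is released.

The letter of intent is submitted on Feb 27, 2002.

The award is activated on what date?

Jul 20, 2002

The letter of intent is submitted: Feb 27, 2002.
The full proposal is submitted: Feb 27, 2002 + 31 days = Mar 30, 2002.
Administrative review is complete: Mar 30, 2002 + 7 days = Apr 6, 2002.
The summary statement is released: Apr 6, 2002 + 28 days = May 4, 2002.
The funding decision is posted: May 4, 2002 + 71 days = Jul 14, 2002.
The award is activated: Jul 14, 2002 + 6 days = Jul 20, 2002.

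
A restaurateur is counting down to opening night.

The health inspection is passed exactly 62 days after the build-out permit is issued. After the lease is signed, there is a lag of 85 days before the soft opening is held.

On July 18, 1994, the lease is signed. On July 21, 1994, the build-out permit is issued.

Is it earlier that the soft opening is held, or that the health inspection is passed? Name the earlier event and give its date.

The lease is signed: Jul 18, 1994.
The soft opening is held: Jul 18, 1994 + 85 days = Oct 11, 1994.
The build-out permit is issued: Jul 21, 1994.
The health inspection is passed: Jul 21, 1994 + 62 days = Sep 21, 1994.
Comparing: the soft opening is held on Oct 11, 1994 vs the health inspection is passed on Sep 21, 1994. Earlier: the health inspection is passed.

The health inspection is passed — September 21, 1994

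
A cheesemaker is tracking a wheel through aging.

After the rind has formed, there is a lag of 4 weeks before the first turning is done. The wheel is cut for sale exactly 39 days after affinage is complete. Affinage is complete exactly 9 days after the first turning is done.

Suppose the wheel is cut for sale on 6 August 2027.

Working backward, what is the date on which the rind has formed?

22 May 2027

The wheel is cut for sale: Aug 6, 2027.
Affinage is complete: Aug 6, 2027 − 39 days = Jun 28, 2027.
The first turning is done: Jun 28, 2027 − 9 days = Jun 19, 2027.
The rind has formed: Jun 19, 2027 − 4 weeks = May 22, 2027.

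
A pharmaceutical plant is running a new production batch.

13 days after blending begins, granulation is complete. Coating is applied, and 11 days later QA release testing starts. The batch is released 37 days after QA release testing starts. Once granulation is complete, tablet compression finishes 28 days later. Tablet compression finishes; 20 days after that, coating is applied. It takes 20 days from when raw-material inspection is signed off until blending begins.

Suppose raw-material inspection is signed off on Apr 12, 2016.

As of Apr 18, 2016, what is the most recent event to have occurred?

Raw-material inspection is signed off: Apr 12, 2016.
Blending begins: Apr 12, 2016 + 20 days = May 2, 2016.
Granulation is complete: May 2, 2016 + 13 days = May 15, 2016.
Tablet compression finishes: May 15, 2016 + 28 days = Jun 12, 2016.
Coating is applied: Jun 12, 2016 + 20 days = Jul 2, 2016.
QA release testing starts: Jul 2, 2016 + 11 days = Jul 13, 2016.
The batch is released: Jul 13, 2016 + 37 days = Aug 19, 2016.
Apr 18, 2016 falls between when raw-material inspection is signed off (Apr 12, 2016) and when blending begins (May 2, 2016).

Raw-material inspection is signed off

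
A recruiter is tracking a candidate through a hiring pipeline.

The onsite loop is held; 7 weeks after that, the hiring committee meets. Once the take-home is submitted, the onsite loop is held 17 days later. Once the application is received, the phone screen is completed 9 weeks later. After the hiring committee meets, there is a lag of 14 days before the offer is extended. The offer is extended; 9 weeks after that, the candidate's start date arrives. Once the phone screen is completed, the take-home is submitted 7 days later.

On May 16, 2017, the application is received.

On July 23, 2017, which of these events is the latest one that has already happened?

The phone screen is completed

The application is received: May 16, 2017.
The phone screen is completed: May 16, 2017 + 9 weeks = Jul 18, 2017.
The take-home is submitted: Jul 18, 2017 + 7 days = Jul 25, 2017.
The onsite loop is held: Jul 25, 2017 + 17 days = Aug 11, 2017.
The hiring committee meets: Aug 11, 2017 + 7 weeks = Sep 29, 2017.
The offer is extended: Sep 29, 2017 + 14 days = Oct 13, 2017.
The candidate's start date arrives: Oct 13, 2017 + 9 weeks = Dec 15, 2017.
Jul 23, 2017 falls between when the phone screen is completed (Jul 18, 2017) and when the take-home is submitted (Jul 25, 2017).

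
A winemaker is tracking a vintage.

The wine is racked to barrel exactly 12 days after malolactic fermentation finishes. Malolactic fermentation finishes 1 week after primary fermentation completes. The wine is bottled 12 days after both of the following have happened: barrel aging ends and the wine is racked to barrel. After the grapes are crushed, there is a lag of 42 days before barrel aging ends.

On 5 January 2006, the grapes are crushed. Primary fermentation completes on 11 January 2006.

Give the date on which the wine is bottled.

The grapes are crushed: Jan 5, 2006.
Barrel aging ends: Jan 5, 2006 + 42 days = Feb 16, 2006.
Primary fermentation completes: Jan 11, 2006.
Malolactic fermentation finishes: Jan 11, 2006 + 1 week = Jan 18, 2006.
The wine is racked to barrel: Jan 18, 2006 + 12 days = Jan 30, 2006.
Both prerequisites met — barrel aging ends (Feb 16, 2006), the wine is racked to barrel (Jan 30, 2006); the later is Feb 16, 2006.
The wine is bottled: Feb 16, 2006 + 12 days = Feb 28, 2006.

28 February 2006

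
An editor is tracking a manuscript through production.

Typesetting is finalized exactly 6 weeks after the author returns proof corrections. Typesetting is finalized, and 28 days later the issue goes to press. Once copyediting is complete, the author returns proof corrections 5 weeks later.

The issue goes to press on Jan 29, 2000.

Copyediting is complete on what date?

The issue goes to press: Jan 29, 2000.
Typesetting is finalized: Jan 29, 2000 − 28 days = Jan 1, 2000.
The author returns proof corrections: Jan 1, 2000 − 6 weeks = Nov 20, 1999.
Copyediting is complete: Nov 20, 1999 − 5 weeks = Oct 16, 1999.

Oct 16, 1999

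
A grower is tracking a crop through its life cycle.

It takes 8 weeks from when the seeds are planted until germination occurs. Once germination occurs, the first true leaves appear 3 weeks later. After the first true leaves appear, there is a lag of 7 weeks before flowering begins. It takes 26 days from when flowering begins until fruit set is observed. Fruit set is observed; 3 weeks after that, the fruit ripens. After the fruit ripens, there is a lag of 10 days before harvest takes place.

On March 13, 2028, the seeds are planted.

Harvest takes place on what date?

The seeds are planted: Mar 13, 2028.
Germination occurs: Mar 13, 2028 + 8 weeks = May 8, 2028.
The first true leaves appear: May 8, 2028 + 3 weeks = May 29, 2028.
Flowering begins: May 29, 2028 + 7 weeks = Jul 17, 2028.
Fruit set is observed: Jul 17, 2028 + 26 days = Aug 12, 2028.
The fruit ripens: Aug 12, 2028 + 3 weeks = Sep 2, 2028.
Harvest takes place: Sep 2, 2028 + 10 days = Sep 12, 2028.

September 12, 2028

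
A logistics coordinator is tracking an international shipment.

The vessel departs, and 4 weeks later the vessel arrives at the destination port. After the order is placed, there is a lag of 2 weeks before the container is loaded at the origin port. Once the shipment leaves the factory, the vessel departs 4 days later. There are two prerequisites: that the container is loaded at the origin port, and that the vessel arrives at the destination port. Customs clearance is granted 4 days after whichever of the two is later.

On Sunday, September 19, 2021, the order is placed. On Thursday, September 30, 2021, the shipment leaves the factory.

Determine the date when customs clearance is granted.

Friday, November 5, 2021

The order is placed: Sep 19, 2021.
The container is loaded at the origin port: Sep 19, 2021 + 2 weeks = Oct 3, 2021.
The shipment leaves the factory: Sep 30, 2021.
The vessel departs: Sep 30, 2021 + 4 days = Oct 4, 2021.
The vessel arrives at the destination port: Oct 4, 2021 + 4 weeks = Nov 1, 2021.
Both prerequisites met — the container is loaded at the origin port (Oct 3, 2021), the vessel arrives at the destination port (Nov 1, 2021); the later is Nov 1, 2021.
Customs clearance is granted: Nov 1, 2021 + 4 days = Nov 5, 2021.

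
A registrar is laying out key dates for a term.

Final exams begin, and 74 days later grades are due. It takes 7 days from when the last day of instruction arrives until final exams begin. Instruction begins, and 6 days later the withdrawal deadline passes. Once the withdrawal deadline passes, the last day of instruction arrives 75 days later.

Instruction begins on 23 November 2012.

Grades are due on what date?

Instruction begins: Nov 23, 2012.
The withdrawal deadline passes: Nov 23, 2012 + 6 days = Nov 29, 2012.
The last day of instruction arrives: Nov 29, 2012 + 75 days = Feb 12, 2013.
Final exams begin: Feb 12, 2013 + 7 days = Feb 19, 2013.
Grades are due: Feb 19, 2013 + 74 days = May 4, 2013.

4 May 2013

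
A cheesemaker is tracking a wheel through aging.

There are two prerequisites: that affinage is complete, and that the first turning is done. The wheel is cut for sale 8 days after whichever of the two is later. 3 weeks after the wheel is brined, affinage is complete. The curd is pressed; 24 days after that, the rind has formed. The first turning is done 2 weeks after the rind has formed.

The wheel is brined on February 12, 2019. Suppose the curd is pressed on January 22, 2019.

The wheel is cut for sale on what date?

March 13, 2019

The wheel is brined: Feb 12, 2019.
Affinage is complete: Feb 12, 2019 + 3 weeks = Mar 5, 2019.
The curd is pressed: Jan 22, 2019.
The rind has formed: Jan 22, 2019 + 24 days = Feb 15, 2019.
The first turning is done: Feb 15, 2019 + 2 weeks = Mar 1, 2019.
Both prerequisites met — affinage is complete (Mar 5, 2019), the first turning is done (Mar 1, 2019); the later is Mar 5, 2019.
The wheel is cut for sale: Mar 5, 2019 + 8 days = Mar 13, 2019.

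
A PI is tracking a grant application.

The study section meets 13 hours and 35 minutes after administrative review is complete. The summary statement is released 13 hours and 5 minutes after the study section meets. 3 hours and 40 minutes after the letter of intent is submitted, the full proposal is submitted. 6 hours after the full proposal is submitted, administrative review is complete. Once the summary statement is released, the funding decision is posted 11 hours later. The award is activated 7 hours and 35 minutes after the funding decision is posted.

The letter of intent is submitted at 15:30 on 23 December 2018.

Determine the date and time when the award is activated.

The letter of intent is submitted: 15:30 Dec 23, 2018.
The full proposal is submitted: 15:30 Dec 23, 2018 + 3h40m = 19:10 Dec 23, 2018.
Administrative review is complete: 19:10 Dec 23, 2018 + 6h = 01:10 Dec 24, 2018.
The study section meets: 01:10 Dec 24, 2018 + 13h35m = 14:45 Dec 24, 2018.
The summary statement is released: 14:45 Dec 24, 2018 + 13h05m = 03:50 Dec 25, 2018.
The funding decision is posted: 03:50 Dec 25, 2018 + 11h = 14:50 Dec 25, 2018.
The award is activated: 14:50 Dec 25, 2018 + 7h35m = 22:25 Dec 25, 2018.

22:25 on 25 December 2018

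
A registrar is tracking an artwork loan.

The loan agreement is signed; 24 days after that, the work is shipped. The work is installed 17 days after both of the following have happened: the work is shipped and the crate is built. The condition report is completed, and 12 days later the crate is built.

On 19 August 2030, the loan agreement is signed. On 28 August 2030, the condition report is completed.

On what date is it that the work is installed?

The loan agreement is signed: Aug 19, 2030.
The work is shipped: Aug 19, 2030 + 24 days = Sep 12, 2030.
The condition report is completed: Aug 28, 2030.
The crate is built: Aug 28, 2030 + 12 days = Sep 9, 2030.
Both prerequisites met — the work is shipped (Sep 12, 2030), the crate is built (Sep 9, 2030); the later is Sep 12, 2030.
The work is installed: Sep 12, 2030 + 17 days = Sep 29, 2030.

29 September 2030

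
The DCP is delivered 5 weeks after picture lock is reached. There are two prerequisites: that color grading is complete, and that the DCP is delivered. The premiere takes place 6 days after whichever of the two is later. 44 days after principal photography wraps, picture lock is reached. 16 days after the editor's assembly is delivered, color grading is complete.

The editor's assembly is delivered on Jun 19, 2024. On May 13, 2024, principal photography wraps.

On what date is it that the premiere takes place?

The editor's assembly is delivered: Jun 19, 2024.
Color grading is complete: Jun 19, 2024 + 16 days = Jul 5, 2024.
Principal photography wraps: May 13, 2024.
Picture lock is reached: May 13, 2024 + 44 days = Jun 26, 2024.
The DCP is delivered: Jun 26, 2024 + 5 weeks = Jul 31, 2024.
Both prerequisites met — color grading is complete (Jul 5, 2024), the DCP is delivered (Jul 31, 2024); the later is Jul 31, 2024.
The premiere takes place: Jul 31, 2024 + 6 days = Aug 6, 2024.

Aug 6, 2024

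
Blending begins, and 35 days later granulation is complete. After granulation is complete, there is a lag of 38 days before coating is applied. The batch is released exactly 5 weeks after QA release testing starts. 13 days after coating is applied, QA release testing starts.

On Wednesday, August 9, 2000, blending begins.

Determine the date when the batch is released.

Blending begins: Aug 9, 2000.
Granulation is complete: Aug 9, 2000 + 35 days = Sep 13, 2000.
Coating is applied: Sep 13, 2000 + 38 days = Oct 21, 2000.
QA release testing starts: Oct 21, 2000 + 13 days = Nov 3, 2000.
The batch is released: Nov 3, 2000 + 5 weeks = Dec 8, 2000.

Friday, December 8, 2000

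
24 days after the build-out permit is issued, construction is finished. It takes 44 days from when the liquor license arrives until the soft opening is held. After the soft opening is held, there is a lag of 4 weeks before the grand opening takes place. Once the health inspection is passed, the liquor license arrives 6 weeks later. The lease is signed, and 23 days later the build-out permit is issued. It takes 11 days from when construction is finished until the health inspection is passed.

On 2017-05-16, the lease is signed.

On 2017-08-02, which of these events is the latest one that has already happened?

The lease is signed: May 16, 2017.
The build-out permit is issued: May 16, 2017 + 23 days = Jun 8, 2017.
Construction is finished: Jun 8, 2017 + 24 days = Jul 2, 2017.
The health inspection is passed: Jul 2, 2017 + 11 days = Jul 13, 2017.
The liquor license arrives: Jul 13, 2017 + 6 weeks = Aug 24, 2017.
The soft opening is held: Aug 24, 2017 + 44 days = Oct 7, 2017.
The grand opening takes place: Oct 7, 2017 + 4 weeks = Nov 4, 2017.
Aug 2, 2017 falls between when the health inspection is passed (Jul 13, 2017) and when the liquor license arrives (Aug 24, 2017).

The health inspection is passed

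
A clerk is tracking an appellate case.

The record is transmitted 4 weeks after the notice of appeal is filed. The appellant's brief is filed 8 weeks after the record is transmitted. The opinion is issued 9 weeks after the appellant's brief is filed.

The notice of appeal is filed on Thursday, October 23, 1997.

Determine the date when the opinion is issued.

Thursday, March 19, 1998

The notice of appeal is filed: Oct 23, 1997.
The record is transmitted: Oct 23, 1997 + 4 weeks = Nov 20, 1997.
The appellant's brief is filed: Nov 20, 1997 + 8 weeks = Jan 15, 1998.
The opinion is issued: Jan 15, 1998 + 9 weeks = Mar 19, 1998.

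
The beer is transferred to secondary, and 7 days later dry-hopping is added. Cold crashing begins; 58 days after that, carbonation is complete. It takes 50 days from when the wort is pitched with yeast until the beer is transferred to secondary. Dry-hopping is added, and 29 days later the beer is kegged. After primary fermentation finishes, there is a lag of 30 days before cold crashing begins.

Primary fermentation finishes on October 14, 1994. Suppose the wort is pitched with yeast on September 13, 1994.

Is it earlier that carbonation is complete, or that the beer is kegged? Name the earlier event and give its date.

Primary fermentation finishes: Oct 14, 1994.
Cold crashing begins: Oct 14, 1994 + 30 days = Nov 13, 1994.
Carbonation is complete: Nov 13, 1994 + 58 days = Jan 10, 1995.
The wort is pitched with yeast: Sep 13, 1994.
The beer is transferred to secondary: Sep 13, 1994 + 50 days = Nov 2, 1994.
Dry-hopping is added: Nov 2, 1994 + 7 days = Nov 9, 1994.
The beer is kegged: Nov 9, 1994 + 29 days = Dec 8, 1994.
Comparing: carbonation is complete on Jan 10, 1995 vs the beer is kegged on Dec 8, 1994. Earlier: the beer is kegged.

The beer is kegged — December 8, 1994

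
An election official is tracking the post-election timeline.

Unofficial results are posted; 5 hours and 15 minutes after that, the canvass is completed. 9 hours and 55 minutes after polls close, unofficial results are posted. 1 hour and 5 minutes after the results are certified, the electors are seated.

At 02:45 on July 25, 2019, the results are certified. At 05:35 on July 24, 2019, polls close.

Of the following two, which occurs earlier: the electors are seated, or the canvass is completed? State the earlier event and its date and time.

The canvass is completed — 20:45 on July 24, 2019

The results are certified: 02:45 Jul 25, 2019.
The electors are seated: 02:45 Jul 25, 2019 + 1h05m = 03:50 Jul 25, 2019.
Polls close: 05:35 Jul 24, 2019.
Unofficial results are posted: 05:35 Jul 24, 2019 + 9h55m = 15:30 Jul 24, 2019.
The canvass is completed: 15:30 Jul 24, 2019 + 5h15m = 20:45 Jul 24, 2019.
Comparing: the electors are seated at 03:50 Jul 25, 2019 vs the canvass is completed at 20:45 Jul 24, 2019. Earlier: the canvass is completed.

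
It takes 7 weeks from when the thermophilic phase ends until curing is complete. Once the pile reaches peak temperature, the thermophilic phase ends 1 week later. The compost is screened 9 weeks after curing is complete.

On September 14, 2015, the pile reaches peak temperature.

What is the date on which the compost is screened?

January 11, 2016

The pile reaches peak temperature: Sep 14, 2015.
The thermophilic phase ends: Sep 14, 2015 + 1 week = Sep 21, 2015.
Curing is complete: Sep 21, 2015 + 7 weeks = Nov 9, 2015.
The compost is screened: Nov 9, 2015 + 9 weeks = Jan 11, 2016.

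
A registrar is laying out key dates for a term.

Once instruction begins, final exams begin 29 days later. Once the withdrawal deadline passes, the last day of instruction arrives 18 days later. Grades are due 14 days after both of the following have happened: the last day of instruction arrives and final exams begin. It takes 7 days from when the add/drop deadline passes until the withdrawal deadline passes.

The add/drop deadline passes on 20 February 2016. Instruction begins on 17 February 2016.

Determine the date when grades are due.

31 March 2016

The add/drop deadline passes: Feb 20, 2016.
The withdrawal deadline passes: Feb 20, 2016 + 7 days = Feb 27, 2016.
The last day of instruction arrives: Feb 27, 2016 + 18 days = Mar 16, 2016.
Instruction begins: Feb 17, 2016.
Final exams begin: Feb 17, 2016 + 29 days = Mar 17, 2016.
Both prerequisites met — the last day of instruction arrives (Mar 16, 2016), final exams begin (Mar 17, 2016); the later is Mar 17, 2016.
Grades are due: Mar 17, 2016 + 14 days = Mar 31, 2016.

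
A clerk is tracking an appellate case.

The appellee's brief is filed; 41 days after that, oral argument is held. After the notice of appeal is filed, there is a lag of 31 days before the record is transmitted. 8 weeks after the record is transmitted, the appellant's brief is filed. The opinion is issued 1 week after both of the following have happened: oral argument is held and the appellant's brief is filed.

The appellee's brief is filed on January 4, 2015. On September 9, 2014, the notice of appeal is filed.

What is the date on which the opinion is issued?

The appellee's brief is filed: Jan 4, 2015.
Oral argument is held: Jan 4, 2015 + 41 days = Feb 14, 2015.
The notice of appeal is filed: Sep 9, 2014.
The record is transmitted: Sep 9, 2014 + 31 days = Oct 10, 2014.
The appellant's brief is filed: Oct 10, 2014 + 8 weeks = Dec 5, 2014.
Both prerequisites met — oral argument is held (Feb 14, 2015), the appellant's brief is filed (Dec 5, 2014); the later is Feb 14, 2015.
The opinion is issued: Feb 14, 2015 + 1 week = Feb 21, 2015.

February 21, 2015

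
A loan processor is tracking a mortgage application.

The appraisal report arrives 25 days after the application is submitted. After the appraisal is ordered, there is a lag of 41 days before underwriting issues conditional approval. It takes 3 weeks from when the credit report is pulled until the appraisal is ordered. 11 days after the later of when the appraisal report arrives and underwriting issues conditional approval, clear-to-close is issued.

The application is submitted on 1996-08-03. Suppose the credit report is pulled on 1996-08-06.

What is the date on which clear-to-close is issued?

1996-10-18

The application is submitted: Aug 3, 1996.
The appraisal report arrives: Aug 3, 1996 + 25 days = Aug 28, 1996.
The credit report is pulled: Aug 6, 1996.
The appraisal is ordered: Aug 6, 1996 + 3 weeks = Aug 27, 1996.
Underwriting issues conditional approval: Aug 27, 1996 + 41 days = Oct 7, 1996.
Both prerequisites met — the appraisal report arrives (Aug 28, 1996), underwriting issues conditional approval (Oct 7, 1996); the later is Oct 7, 1996.
Clear-to-close is issued: Oct 7, 1996 + 11 days = Oct 18, 1996.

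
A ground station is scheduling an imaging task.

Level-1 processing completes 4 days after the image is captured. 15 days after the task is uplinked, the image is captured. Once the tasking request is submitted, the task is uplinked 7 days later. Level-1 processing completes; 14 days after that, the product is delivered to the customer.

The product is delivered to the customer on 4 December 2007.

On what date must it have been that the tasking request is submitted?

The product is delivered to the customer: Dec 4, 2007.
Level-1 processing completes: Dec 4, 2007 − 14 days = Nov 20, 2007.
The image is captured: Nov 20, 2007 − 4 days = Nov 16, 2007.
The task is uplinked: Nov 16, 2007 − 15 days = Nov 1, 2007.
The tasking request is submitted: Nov 1, 2007 − 7 days = Oct 25, 2007.

25 October 2007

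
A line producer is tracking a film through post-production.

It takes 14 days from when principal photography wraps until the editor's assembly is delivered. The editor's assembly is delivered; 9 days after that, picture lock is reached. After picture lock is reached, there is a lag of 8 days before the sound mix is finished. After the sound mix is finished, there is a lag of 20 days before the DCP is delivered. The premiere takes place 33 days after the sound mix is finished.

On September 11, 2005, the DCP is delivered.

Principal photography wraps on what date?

The DCP is delivered: Sep 11, 2005.
The sound mix is finished: Sep 11, 2005 − 20 days = Aug 22, 2005.
Picture lock is reached: Aug 22, 2005 − 8 days = Aug 14, 2005.
The editor's assembly is delivered: Aug 14, 2005 − 9 days = Aug 5, 2005.
Principal photography wraps: Aug 5, 2005 − 14 days = Jul 22, 2005.

July 22, 2005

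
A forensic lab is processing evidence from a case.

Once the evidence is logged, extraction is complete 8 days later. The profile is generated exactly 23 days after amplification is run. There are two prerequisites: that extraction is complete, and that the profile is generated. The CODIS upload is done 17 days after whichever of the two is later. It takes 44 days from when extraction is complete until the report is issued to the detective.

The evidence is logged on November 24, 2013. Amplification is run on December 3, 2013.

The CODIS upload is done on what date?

The evidence is logged: Nov 24, 2013.
Extraction is complete: Nov 24, 2013 + 8 days = Dec 2, 2013.
Amplification is run: Dec 3, 2013.
The profile is generated: Dec 3, 2013 + 23 days = Dec 26, 2013.
Both prerequisites met — extraction is complete (Dec 2, 2013), the profile is generated (Dec 26, 2013); the later is Dec 26, 2013.
The CODIS upload is done: Dec 26, 2013 + 17 days = Jan 12, 2014.

January 12, 2014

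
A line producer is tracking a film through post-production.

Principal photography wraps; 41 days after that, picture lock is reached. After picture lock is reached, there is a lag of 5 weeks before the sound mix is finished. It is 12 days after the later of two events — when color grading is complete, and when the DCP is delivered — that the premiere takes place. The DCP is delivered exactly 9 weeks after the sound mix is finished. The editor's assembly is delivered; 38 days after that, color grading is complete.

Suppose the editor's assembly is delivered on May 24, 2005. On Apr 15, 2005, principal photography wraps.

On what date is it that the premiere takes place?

The editor's assembly is delivered: May 24, 2005.
Color grading is complete: May 24, 2005 + 38 days = Jul 1, 2005.
Principal photography wraps: Apr 15, 2005.
Picture lock is reached: Apr 15, 2005 + 41 days = May 26, 2005.
The sound mix is finished: May 26, 2005 + 5 weeks = Jun 30, 2005.
The DCP is delivered: Jun 30, 2005 + 9 weeks = Sep 1, 2005.
Both prerequisites met — color grading is complete (Jul 1, 2005), the DCP is delivered (Sep 1, 2005); the later is Sep 1, 2005.
The premiere takes place: Sep 1, 2005 + 12 days = Sep 13, 2005.

Sep 13, 2005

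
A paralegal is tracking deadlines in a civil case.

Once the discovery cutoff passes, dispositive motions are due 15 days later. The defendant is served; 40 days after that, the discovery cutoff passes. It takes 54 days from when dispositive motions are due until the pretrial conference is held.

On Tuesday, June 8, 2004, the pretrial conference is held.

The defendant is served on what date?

Friday, February 20, 2004

The pretrial conference is held: Jun 8, 2004.
Dispositive motions are due: Jun 8, 2004 − 54 days = Apr 15, 2004.
The discovery cutoff passes: Apr 15, 2004 − 15 days = Mar 31, 2004.
The defendant is served: Mar 31, 2004 − 40 days = Feb 20, 2004.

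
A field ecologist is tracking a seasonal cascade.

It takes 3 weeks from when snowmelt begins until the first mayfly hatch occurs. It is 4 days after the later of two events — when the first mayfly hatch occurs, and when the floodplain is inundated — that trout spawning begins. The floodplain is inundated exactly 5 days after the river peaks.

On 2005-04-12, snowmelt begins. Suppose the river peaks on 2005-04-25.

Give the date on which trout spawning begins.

Snowmelt begins: Apr 12, 2005.
The first mayfly hatch occurs: Apr 12, 2005 + 3 weeks = May 3, 2005.
The river peaks: Apr 25, 2005.
The floodplain is inundated: Apr 25, 2005 + 5 days = Apr 30, 2005.
Both prerequisites met — the first mayfly hatch occurs (May 3, 2005), the floodplain is inundated (Apr 30, 2005); the later is May 3, 2005.
Trout spawning begins: May 3, 2005 + 4 days = May 7, 2005.

2005-05-07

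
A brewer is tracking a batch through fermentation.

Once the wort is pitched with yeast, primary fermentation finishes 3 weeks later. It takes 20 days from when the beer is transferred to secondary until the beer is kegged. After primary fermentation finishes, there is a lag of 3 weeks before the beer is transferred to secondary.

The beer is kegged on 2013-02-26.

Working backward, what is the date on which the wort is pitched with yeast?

The beer is kegged: Feb 26, 2013.
The beer is transferred to secondary: Feb 26, 2013 − 20 days = Feb 6, 2013.
Primary fermentation finishes: Feb 6, 2013 − 3 weeks = Jan 16, 2013.
The wort is pitched with yeast: Jan 16, 2013 − 3 weeks = Dec 26, 2012.

2012-12-26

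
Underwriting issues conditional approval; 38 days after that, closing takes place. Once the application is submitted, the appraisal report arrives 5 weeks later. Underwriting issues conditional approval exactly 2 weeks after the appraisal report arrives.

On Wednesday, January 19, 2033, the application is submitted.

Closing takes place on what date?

Saturday, April 16, 2033

The application is submitted: Jan 19, 2033.
The appraisal report arrives: Jan 19, 2033 + 5 weeks = Feb 23, 2033.
Underwriting issues conditional approval: Feb 23, 2033 + 2 weeks = Mar 9, 2033.
Closing takes place: Mar 9, 2033 + 38 days = Apr 16, 2033.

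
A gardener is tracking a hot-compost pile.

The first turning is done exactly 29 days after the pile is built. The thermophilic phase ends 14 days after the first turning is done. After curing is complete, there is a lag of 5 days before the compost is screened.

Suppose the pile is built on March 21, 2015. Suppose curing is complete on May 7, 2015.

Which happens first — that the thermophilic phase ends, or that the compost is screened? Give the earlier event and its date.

The thermophilic phase ends — May 3, 2015

The pile is built: Mar 21, 2015.
The first turning is done: Mar 21, 2015 + 29 days = Apr 19, 2015.
The thermophilic phase ends: Apr 19, 2015 + 14 days = May 3, 2015.
Curing is complete: May 7, 2015.
The compost is screened: May 7, 2015 + 5 days = May 12, 2015.
Comparing: the thermophilic phase ends on May 3, 2015 vs the compost is screened on May 12, 2015. Earlier: the thermophilic phase ends.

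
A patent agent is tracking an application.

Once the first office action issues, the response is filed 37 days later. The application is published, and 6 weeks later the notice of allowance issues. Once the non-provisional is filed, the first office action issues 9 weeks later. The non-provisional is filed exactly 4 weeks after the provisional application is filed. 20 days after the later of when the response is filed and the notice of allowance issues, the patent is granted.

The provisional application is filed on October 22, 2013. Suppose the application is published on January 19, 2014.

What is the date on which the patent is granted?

The provisional application is filed: Oct 22, 2013.
The non-provisional is filed: Oct 22, 2013 + 4 weeks = Nov 19, 2013.
The first office action issues: Nov 19, 2013 + 9 weeks = Jan 21, 2014.
The response is filed: Jan 21, 2014 + 37 days = Feb 27, 2014.
The application is published: Jan 19, 2014.
The notice of allowance issues: Jan 19, 2014 + 6 weeks = Mar 2, 2014.
Both prerequisites met — the response is filed (Feb 27, 2014), the notice of allowance issues (Mar 2, 2014); the later is Mar 2, 2014.
The patent is granted: Mar 2, 2014 + 20 days = Mar 22, 2014.

March 22, 2014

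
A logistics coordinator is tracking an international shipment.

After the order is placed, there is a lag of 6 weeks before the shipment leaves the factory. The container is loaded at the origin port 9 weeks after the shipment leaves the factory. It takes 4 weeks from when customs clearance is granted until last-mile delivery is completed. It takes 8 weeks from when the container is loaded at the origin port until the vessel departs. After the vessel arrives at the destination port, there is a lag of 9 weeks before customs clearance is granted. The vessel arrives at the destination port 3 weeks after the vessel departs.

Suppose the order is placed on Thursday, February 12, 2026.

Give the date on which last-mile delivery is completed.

Thursday, November 12, 2026

The order is placed: Feb 12, 2026.
The shipment leaves the factory: Feb 12, 2026 + 6 weeks = Mar 26, 2026.
The container is loaded at the origin port: Mar 26, 2026 + 9 weeks = May 28, 2026.
The vessel departs: May 28, 2026 + 8 weeks = Jul 23, 2026.
The vessel arrives at the destination port: Jul 23, 2026 + 3 weeks = Aug 13, 2026.
Customs clearance is granted: Aug 13, 2026 + 9 weeks = Oct 15, 2026.
Last-mile delivery is completed: Oct 15, 2026 + 4 weeks = Nov 12, 2026.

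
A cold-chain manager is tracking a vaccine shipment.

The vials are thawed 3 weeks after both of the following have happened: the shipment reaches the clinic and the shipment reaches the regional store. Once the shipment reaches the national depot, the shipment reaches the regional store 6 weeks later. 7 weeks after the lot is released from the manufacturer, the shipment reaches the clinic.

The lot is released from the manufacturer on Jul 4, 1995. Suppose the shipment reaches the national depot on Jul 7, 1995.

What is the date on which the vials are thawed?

The lot is released from the manufacturer: Jul 4, 1995.
The shipment reaches the clinic: Jul 4, 1995 + 7 weeks = Aug 22, 1995.
The shipment reaches the national depot: Jul 7, 1995.
The shipment reaches the regional store: Jul 7, 1995 + 6 weeks = Aug 18, 1995.
Both prerequisites met — the shipment reaches the clinic (Aug 22, 1995), the shipment reaches the regional store (Aug 18, 1995); the later is Aug 22, 1995.
The vials are thawed: Aug 22, 1995 + 3 weeks = Sep 12, 1995.

Sep 12, 1995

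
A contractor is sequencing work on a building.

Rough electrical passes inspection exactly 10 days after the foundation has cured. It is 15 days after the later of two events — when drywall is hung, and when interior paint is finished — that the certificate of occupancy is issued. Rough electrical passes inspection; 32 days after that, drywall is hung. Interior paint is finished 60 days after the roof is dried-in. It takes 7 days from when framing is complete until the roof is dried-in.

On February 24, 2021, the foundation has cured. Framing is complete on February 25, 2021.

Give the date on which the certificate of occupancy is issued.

The foundation has cured: Feb 24, 2021.
Rough electrical passes inspection: Feb 24, 2021 + 10 days = Mar 6, 2021.
Drywall is hung: Mar 6, 2021 + 32 days = Apr 7, 2021.
Framing is complete: Feb 25, 2021.
The roof is dried-in: Feb 25, 2021 + 7 days = Mar 4, 2021.
Interior paint is finished: Mar 4, 2021 + 60 days = May 3, 2021.
Both prerequisites met — drywall is hung (Apr 7, 2021), interior paint is finished (May 3, 2021); the later is May 3, 2021.
The certificate of occupancy is issued: May 3, 2021 + 15 days = May 18, 2021.

May 18, 2021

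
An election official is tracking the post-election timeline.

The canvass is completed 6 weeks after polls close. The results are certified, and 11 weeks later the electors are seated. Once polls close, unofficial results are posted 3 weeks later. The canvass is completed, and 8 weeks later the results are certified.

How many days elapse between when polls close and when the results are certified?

98 days

Causal path: polls close → the canvass is completed → the results are certified.
Total delay along the path: 6 + 8 weeks = 14 weeks = 98 days.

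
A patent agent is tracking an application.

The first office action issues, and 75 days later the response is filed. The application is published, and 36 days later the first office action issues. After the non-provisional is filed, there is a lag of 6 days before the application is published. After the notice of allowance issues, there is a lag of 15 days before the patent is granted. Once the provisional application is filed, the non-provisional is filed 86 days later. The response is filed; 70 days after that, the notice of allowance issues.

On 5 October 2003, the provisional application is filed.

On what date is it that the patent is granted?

19 July 2004

The provisional application is filed: Oct 5, 2003.
The non-provisional is filed: Oct 5, 2003 + 86 days = Dec 30, 2003.
The application is published: Dec 30, 2003 + 6 days = Jan 5, 2004.
The first office action issues: Jan 5, 2004 + 36 days = Feb 10, 2004.
The response is filed: Feb 10, 2004 + 75 days = Apr 25, 2004.
The notice of allowance issues: Apr 25, 2004 + 70 days = Jul 4, 2004.
The patent is granted: Jul 4, 2004 + 15 days = Jul 19, 2004.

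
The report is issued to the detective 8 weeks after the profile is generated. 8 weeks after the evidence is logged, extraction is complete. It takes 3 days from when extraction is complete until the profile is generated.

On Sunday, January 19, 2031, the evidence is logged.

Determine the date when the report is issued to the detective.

Wednesday, May 14, 2031

The evidence is logged: Jan 19, 2031.
Extraction is complete: Jan 19, 2031 + 8 weeks = Mar 16, 2031.
The profile is generated: Mar 16, 2031 + 3 days = Mar 19, 2031.
The report is issued to the detective: Mar 19, 2031 + 8 weeks = May 14, 2031.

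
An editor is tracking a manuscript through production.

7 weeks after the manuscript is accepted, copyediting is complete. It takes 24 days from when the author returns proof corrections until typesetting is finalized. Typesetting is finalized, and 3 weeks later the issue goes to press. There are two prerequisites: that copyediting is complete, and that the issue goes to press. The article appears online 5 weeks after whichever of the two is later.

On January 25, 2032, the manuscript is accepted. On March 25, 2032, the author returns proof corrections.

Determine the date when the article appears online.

The manuscript is accepted: Jan 25, 2032.
Copyediting is complete: Jan 25, 2032 + 7 weeks = Mar 14, 2032.
The author returns proof corrections: Mar 25, 2032.
Typesetting is finalized: Mar 25, 2032 + 24 days = Apr 18, 2032.
The issue goes to press: Apr 18, 2032 + 3 weeks = May 9, 2032.
Both prerequisites met — copyediting is complete (Mar 14, 2032), the issue goes to press (May 9, 2032); the later is May 9, 2032.
The article appears online: May 9, 2032 + 5 weeks = Jun 13, 2032.

June 13, 2032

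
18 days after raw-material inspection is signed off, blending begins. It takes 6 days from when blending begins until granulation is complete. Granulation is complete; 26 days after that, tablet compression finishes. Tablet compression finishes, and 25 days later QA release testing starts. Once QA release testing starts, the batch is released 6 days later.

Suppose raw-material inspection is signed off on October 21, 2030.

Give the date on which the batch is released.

January 10, 2031

Raw-material inspection is signed off: Oct 21, 2030.
Blending begins: Oct 21, 2030 + 18 days = Nov 8, 2030.
Granulation is complete: Nov 8, 2030 + 6 days = Nov 14, 2030.
Tablet compression finishes: Nov 14, 2030 + 26 days = Dec 10, 2030.
QA release testing starts: Dec 10, 2030 + 25 days = Jan 4, 2031.
The batch is released: Jan 4, 2031 + 6 days = Jan 10, 2031.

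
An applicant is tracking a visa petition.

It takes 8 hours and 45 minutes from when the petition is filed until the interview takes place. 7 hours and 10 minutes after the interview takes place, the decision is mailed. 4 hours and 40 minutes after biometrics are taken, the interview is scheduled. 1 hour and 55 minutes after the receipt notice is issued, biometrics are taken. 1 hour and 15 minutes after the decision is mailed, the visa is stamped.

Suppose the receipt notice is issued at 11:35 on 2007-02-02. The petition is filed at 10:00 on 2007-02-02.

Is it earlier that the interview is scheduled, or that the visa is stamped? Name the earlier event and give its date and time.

The interview is scheduled — 18:10 on 2007-02-02

The receipt notice is issued: 11:35 Feb 2, 2007.
Biometrics are taken: 11:35 Feb 2, 2007 + 1h55m = 13:30 Feb 2, 2007.
The interview is scheduled: 13:30 Feb 2, 2007 + 4h40m = 18:10 Feb 2, 2007.
The petition is filed: 10:00 Feb 2, 2007.
The interview takes place: 10:00 Feb 2, 2007 + 8h45m = 18:45 Feb 2, 2007.
The decision is mailed: 18:45 Feb 2, 2007 + 7h10m = 01:55 Feb 3, 2007.
The visa is stamped: 01:55 Feb 3, 2007 + 1h15m = 03:10 Feb 3, 2007.
Comparing: the interview is scheduled at 18:10 Feb 2, 2007 vs the visa is stamped at 03:10 Feb 3, 2007. Earlier: the interview is scheduled.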